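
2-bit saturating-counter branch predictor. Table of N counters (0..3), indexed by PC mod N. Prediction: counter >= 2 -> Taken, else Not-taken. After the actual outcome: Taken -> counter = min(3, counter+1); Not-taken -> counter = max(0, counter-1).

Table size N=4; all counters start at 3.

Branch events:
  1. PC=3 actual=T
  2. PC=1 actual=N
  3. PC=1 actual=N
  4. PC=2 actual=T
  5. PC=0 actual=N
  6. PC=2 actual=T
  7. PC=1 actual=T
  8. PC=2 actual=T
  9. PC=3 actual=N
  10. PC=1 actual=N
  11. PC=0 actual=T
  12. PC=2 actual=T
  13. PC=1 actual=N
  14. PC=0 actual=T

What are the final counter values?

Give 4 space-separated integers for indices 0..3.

Ev 1: PC=3 idx=3 pred=T actual=T -> ctr[3]=3
Ev 2: PC=1 idx=1 pred=T actual=N -> ctr[1]=2
Ev 3: PC=1 idx=1 pred=T actual=N -> ctr[1]=1
Ev 4: PC=2 idx=2 pred=T actual=T -> ctr[2]=3
Ev 5: PC=0 idx=0 pred=T actual=N -> ctr[0]=2
Ev 6: PC=2 idx=2 pred=T actual=T -> ctr[2]=3
Ev 7: PC=1 idx=1 pred=N actual=T -> ctr[1]=2
Ev 8: PC=2 idx=2 pred=T actual=T -> ctr[2]=3
Ev 9: PC=3 idx=3 pred=T actual=N -> ctr[3]=2
Ev 10: PC=1 idx=1 pred=T actual=N -> ctr[1]=1
Ev 11: PC=0 idx=0 pred=T actual=T -> ctr[0]=3
Ev 12: PC=2 idx=2 pred=T actual=T -> ctr[2]=3
Ev 13: PC=1 idx=1 pred=N actual=N -> ctr[1]=0
Ev 14: PC=0 idx=0 pred=T actual=T -> ctr[0]=3

Answer: 3 0 3 2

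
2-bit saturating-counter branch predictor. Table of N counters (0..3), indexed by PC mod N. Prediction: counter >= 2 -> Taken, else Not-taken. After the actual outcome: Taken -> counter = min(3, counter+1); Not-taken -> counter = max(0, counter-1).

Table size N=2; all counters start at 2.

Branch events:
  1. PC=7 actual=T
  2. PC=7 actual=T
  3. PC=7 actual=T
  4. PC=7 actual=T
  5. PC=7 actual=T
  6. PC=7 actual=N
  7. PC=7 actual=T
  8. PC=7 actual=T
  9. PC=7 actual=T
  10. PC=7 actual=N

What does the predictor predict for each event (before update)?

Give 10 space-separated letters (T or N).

Answer: T T T T T T T T T T

Derivation:
Ev 1: PC=7 idx=1 pred=T actual=T -> ctr[1]=3
Ev 2: PC=7 idx=1 pred=T actual=T -> ctr[1]=3
Ev 3: PC=7 idx=1 pred=T actual=T -> ctr[1]=3
Ev 4: PC=7 idx=1 pred=T actual=T -> ctr[1]=3
Ev 5: PC=7 idx=1 pred=T actual=T -> ctr[1]=3
Ev 6: PC=7 idx=1 pred=T actual=N -> ctr[1]=2
Ev 7: PC=7 idx=1 pred=T actual=T -> ctr[1]=3
Ev 8: PC=7 idx=1 pred=T actual=T -> ctr[1]=3
Ev 9: PC=7 idx=1 pred=T actual=T -> ctr[1]=3
Ev 10: PC=7 idx=1 pred=T actual=N -> ctr[1]=2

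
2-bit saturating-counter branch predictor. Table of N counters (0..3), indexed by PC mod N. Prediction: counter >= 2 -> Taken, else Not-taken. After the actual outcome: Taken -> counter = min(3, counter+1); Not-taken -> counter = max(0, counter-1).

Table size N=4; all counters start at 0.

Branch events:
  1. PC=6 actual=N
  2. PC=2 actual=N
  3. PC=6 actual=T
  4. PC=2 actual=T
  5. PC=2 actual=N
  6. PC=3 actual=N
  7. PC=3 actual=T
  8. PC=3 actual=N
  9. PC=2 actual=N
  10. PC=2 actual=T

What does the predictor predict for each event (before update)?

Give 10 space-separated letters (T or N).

Answer: N N N N T N N N N N

Derivation:
Ev 1: PC=6 idx=2 pred=N actual=N -> ctr[2]=0
Ev 2: PC=2 idx=2 pred=N actual=N -> ctr[2]=0
Ev 3: PC=6 idx=2 pred=N actual=T -> ctr[2]=1
Ev 4: PC=2 idx=2 pred=N actual=T -> ctr[2]=2
Ev 5: PC=2 idx=2 pred=T actual=N -> ctr[2]=1
Ev 6: PC=3 idx=3 pred=N actual=N -> ctr[3]=0
Ev 7: PC=3 idx=3 pred=N actual=T -> ctr[3]=1
Ev 8: PC=3 idx=3 pred=N actual=N -> ctr[3]=0
Ev 9: PC=2 idx=2 pred=N actual=N -> ctr[2]=0
Ev 10: PC=2 idx=2 pred=N actual=T -> ctr[2]=1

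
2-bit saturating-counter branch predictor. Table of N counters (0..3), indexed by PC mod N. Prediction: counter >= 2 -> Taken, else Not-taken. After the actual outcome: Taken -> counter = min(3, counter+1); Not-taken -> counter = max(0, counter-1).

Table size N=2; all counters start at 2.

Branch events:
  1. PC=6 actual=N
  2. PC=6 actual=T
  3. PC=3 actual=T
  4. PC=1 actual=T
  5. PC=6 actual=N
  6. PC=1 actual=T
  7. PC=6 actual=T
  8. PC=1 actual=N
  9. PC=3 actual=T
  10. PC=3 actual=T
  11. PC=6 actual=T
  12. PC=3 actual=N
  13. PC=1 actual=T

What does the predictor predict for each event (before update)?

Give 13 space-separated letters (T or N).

Answer: T N T T T T N T T T T T T

Derivation:
Ev 1: PC=6 idx=0 pred=T actual=N -> ctr[0]=1
Ev 2: PC=6 idx=0 pred=N actual=T -> ctr[0]=2
Ev 3: PC=3 idx=1 pred=T actual=T -> ctr[1]=3
Ev 4: PC=1 idx=1 pred=T actual=T -> ctr[1]=3
Ev 5: PC=6 idx=0 pred=T actual=N -> ctr[0]=1
Ev 6: PC=1 idx=1 pred=T actual=T -> ctr[1]=3
Ev 7: PC=6 idx=0 pred=N actual=T -> ctr[0]=2
Ev 8: PC=1 idx=1 pred=T actual=N -> ctr[1]=2
Ev 9: PC=3 idx=1 pred=T actual=T -> ctr[1]=3
Ev 10: PC=3 idx=1 pred=T actual=T -> ctr[1]=3
Ev 11: PC=6 idx=0 pred=T actual=T -> ctr[0]=3
Ev 12: PC=3 idx=1 pred=T actual=N -> ctr[1]=2
Ev 13: PC=1 idx=1 pred=T actual=T -> ctr[1]=3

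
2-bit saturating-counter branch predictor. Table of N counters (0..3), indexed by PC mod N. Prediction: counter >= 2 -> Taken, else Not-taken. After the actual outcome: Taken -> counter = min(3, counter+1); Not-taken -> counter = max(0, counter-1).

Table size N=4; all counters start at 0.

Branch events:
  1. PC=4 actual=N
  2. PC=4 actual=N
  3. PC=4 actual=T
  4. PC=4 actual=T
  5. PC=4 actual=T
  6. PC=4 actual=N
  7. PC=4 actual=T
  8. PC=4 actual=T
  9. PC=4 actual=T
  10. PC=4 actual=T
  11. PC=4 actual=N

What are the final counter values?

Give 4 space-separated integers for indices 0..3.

Ev 1: PC=4 idx=0 pred=N actual=N -> ctr[0]=0
Ev 2: PC=4 idx=0 pred=N actual=N -> ctr[0]=0
Ev 3: PC=4 idx=0 pred=N actual=T -> ctr[0]=1
Ev 4: PC=4 idx=0 pred=N actual=T -> ctr[0]=2
Ev 5: PC=4 idx=0 pred=T actual=T -> ctr[0]=3
Ev 6: PC=4 idx=0 pred=T actual=N -> ctr[0]=2
Ev 7: PC=4 idx=0 pred=T actual=T -> ctr[0]=3
Ev 8: PC=4 idx=0 pred=T actual=T -> ctr[0]=3
Ev 9: PC=4 idx=0 pred=T actual=T -> ctr[0]=3
Ev 10: PC=4 idx=0 pred=T actual=T -> ctr[0]=3
Ev 11: PC=4 idx=0 pred=T actual=N -> ctr[0]=2

Answer: 2 0 0 0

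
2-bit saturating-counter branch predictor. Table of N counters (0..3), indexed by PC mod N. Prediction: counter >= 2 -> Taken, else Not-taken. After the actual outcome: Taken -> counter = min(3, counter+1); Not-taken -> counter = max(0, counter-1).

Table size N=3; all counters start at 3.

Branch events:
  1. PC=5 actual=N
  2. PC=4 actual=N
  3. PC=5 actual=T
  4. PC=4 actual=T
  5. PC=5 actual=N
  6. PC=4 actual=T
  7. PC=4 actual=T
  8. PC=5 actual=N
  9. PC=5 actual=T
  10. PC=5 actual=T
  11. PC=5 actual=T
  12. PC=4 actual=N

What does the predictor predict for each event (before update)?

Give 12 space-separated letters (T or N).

Answer: T T T T T T T T N T T T

Derivation:
Ev 1: PC=5 idx=2 pred=T actual=N -> ctr[2]=2
Ev 2: PC=4 idx=1 pred=T actual=N -> ctr[1]=2
Ev 3: PC=5 idx=2 pred=T actual=T -> ctr[2]=3
Ev 4: PC=4 idx=1 pred=T actual=T -> ctr[1]=3
Ev 5: PC=5 idx=2 pred=T actual=N -> ctr[2]=2
Ev 6: PC=4 idx=1 pred=T actual=T -> ctr[1]=3
Ev 7: PC=4 idx=1 pred=T actual=T -> ctr[1]=3
Ev 8: PC=5 idx=2 pred=T actual=N -> ctr[2]=1
Ev 9: PC=5 idx=2 pred=N actual=T -> ctr[2]=2
Ev 10: PC=5 idx=2 pred=T actual=T -> ctr[2]=3
Ev 11: PC=5 idx=2 pred=T actual=T -> ctr[2]=3
Ev 12: PC=4 idx=1 pred=T actual=N -> ctr[1]=2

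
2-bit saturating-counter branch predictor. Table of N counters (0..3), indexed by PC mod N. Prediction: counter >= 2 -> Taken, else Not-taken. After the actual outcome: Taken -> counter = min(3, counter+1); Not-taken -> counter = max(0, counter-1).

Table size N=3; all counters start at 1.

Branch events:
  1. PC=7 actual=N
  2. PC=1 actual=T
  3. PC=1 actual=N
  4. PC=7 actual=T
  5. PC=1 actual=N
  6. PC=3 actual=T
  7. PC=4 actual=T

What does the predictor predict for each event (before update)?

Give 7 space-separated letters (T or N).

Ev 1: PC=7 idx=1 pred=N actual=N -> ctr[1]=0
Ev 2: PC=1 idx=1 pred=N actual=T -> ctr[1]=1
Ev 3: PC=1 idx=1 pred=N actual=N -> ctr[1]=0
Ev 4: PC=7 idx=1 pred=N actual=T -> ctr[1]=1
Ev 5: PC=1 idx=1 pred=N actual=N -> ctr[1]=0
Ev 6: PC=3 idx=0 pred=N actual=T -> ctr[0]=2
Ev 7: PC=4 idx=1 pred=N actual=T -> ctr[1]=1

Answer: N N N N N N N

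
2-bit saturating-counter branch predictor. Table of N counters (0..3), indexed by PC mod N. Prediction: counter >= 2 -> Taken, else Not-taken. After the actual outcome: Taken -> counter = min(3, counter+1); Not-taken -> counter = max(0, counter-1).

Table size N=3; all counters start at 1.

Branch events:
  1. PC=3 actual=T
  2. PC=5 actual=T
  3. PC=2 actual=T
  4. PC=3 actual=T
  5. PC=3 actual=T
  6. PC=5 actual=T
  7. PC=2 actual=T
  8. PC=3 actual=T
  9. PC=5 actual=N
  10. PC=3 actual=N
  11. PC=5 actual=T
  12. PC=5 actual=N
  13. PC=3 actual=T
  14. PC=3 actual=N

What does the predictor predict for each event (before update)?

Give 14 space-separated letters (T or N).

Ev 1: PC=3 idx=0 pred=N actual=T -> ctr[0]=2
Ev 2: PC=5 idx=2 pred=N actual=T -> ctr[2]=2
Ev 3: PC=2 idx=2 pred=T actual=T -> ctr[2]=3
Ev 4: PC=3 idx=0 pred=T actual=T -> ctr[0]=3
Ev 5: PC=3 idx=0 pred=T actual=T -> ctr[0]=3
Ev 6: PC=5 idx=2 pred=T actual=T -> ctr[2]=3
Ev 7: PC=2 idx=2 pred=T actual=T -> ctr[2]=3
Ev 8: PC=3 idx=0 pred=T actual=T -> ctr[0]=3
Ev 9: PC=5 idx=2 pred=T actual=N -> ctr[2]=2
Ev 10: PC=3 idx=0 pred=T actual=N -> ctr[0]=2
Ev 11: PC=5 idx=2 pred=T actual=T -> ctr[2]=3
Ev 12: PC=5 idx=2 pred=T actual=N -> ctr[2]=2
Ev 13: PC=3 idx=0 pred=T actual=T -> ctr[0]=3
Ev 14: PC=3 idx=0 pred=T actual=N -> ctr[0]=2

Answer: N N T T T T T T T T T T T T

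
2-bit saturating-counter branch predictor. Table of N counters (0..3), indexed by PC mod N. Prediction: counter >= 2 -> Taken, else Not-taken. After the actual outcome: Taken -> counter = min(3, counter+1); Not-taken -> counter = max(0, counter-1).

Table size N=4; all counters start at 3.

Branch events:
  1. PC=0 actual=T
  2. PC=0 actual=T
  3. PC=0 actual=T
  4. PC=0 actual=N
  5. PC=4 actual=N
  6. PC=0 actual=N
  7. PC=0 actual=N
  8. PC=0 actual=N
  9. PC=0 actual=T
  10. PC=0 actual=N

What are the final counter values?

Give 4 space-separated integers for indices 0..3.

Ev 1: PC=0 idx=0 pred=T actual=T -> ctr[0]=3
Ev 2: PC=0 idx=0 pred=T actual=T -> ctr[0]=3
Ev 3: PC=0 idx=0 pred=T actual=T -> ctr[0]=3
Ev 4: PC=0 idx=0 pred=T actual=N -> ctr[0]=2
Ev 5: PC=4 idx=0 pred=T actual=N -> ctr[0]=1
Ev 6: PC=0 idx=0 pred=N actual=N -> ctr[0]=0
Ev 7: PC=0 idx=0 pred=N actual=N -> ctr[0]=0
Ev 8: PC=0 idx=0 pred=N actual=N -> ctr[0]=0
Ev 9: PC=0 idx=0 pred=N actual=T -> ctr[0]=1
Ev 10: PC=0 idx=0 pred=N actual=N -> ctr[0]=0

Answer: 0 3 3 3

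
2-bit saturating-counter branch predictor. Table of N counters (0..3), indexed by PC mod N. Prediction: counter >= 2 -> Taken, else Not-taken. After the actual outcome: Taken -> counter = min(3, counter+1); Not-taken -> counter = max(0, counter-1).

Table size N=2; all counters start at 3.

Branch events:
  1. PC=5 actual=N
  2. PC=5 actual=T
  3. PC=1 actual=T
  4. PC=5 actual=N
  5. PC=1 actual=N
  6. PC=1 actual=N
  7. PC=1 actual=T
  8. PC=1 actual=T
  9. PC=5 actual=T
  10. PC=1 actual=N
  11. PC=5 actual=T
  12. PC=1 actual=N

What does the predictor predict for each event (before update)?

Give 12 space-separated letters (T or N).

Answer: T T T T T N N N T T T T

Derivation:
Ev 1: PC=5 idx=1 pred=T actual=N -> ctr[1]=2
Ev 2: PC=5 idx=1 pred=T actual=T -> ctr[1]=3
Ev 3: PC=1 idx=1 pred=T actual=T -> ctr[1]=3
Ev 4: PC=5 idx=1 pred=T actual=N -> ctr[1]=2
Ev 5: PC=1 idx=1 pred=T actual=N -> ctr[1]=1
Ev 6: PC=1 idx=1 pred=N actual=N -> ctr[1]=0
Ev 7: PC=1 idx=1 pred=N actual=T -> ctr[1]=1
Ev 8: PC=1 idx=1 pred=N actual=T -> ctr[1]=2
Ev 9: PC=5 idx=1 pred=T actual=T -> ctr[1]=3
Ev 10: PC=1 idx=1 pred=T actual=N -> ctr[1]=2
Ev 11: PC=5 idx=1 pred=T actual=T -> ctr[1]=3
Ev 12: PC=1 idx=1 pred=T actual=N -> ctr[1]=2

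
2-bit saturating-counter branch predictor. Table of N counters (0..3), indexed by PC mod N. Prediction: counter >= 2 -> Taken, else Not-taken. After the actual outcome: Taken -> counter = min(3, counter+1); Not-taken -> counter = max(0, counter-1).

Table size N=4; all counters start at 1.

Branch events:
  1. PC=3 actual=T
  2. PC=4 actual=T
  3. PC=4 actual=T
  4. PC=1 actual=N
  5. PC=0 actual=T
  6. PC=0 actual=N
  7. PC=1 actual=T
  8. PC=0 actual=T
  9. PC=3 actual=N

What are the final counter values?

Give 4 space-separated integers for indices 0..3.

Answer: 3 1 1 1

Derivation:
Ev 1: PC=3 idx=3 pred=N actual=T -> ctr[3]=2
Ev 2: PC=4 idx=0 pred=N actual=T -> ctr[0]=2
Ev 3: PC=4 idx=0 pred=T actual=T -> ctr[0]=3
Ev 4: PC=1 idx=1 pred=N actual=N -> ctr[1]=0
Ev 5: PC=0 idx=0 pred=T actual=T -> ctr[0]=3
Ev 6: PC=0 idx=0 pred=T actual=N -> ctr[0]=2
Ev 7: PC=1 idx=1 pred=N actual=T -> ctr[1]=1
Ev 8: PC=0 idx=0 pred=T actual=T -> ctr[0]=3
Ev 9: PC=3 idx=3 pred=T actual=N -> ctr[3]=1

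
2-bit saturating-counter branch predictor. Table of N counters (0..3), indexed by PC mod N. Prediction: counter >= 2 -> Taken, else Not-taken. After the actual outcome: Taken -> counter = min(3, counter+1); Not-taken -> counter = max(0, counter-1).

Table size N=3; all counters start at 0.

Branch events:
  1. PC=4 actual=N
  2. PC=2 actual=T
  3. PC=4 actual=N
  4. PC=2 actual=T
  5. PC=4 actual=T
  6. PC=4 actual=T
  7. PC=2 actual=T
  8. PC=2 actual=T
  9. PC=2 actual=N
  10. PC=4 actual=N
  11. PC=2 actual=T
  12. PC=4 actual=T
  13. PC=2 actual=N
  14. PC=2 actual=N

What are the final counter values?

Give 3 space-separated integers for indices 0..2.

Answer: 0 2 1

Derivation:
Ev 1: PC=4 idx=1 pred=N actual=N -> ctr[1]=0
Ev 2: PC=2 idx=2 pred=N actual=T -> ctr[2]=1
Ev 3: PC=4 idx=1 pred=N actual=N -> ctr[1]=0
Ev 4: PC=2 idx=2 pred=N actual=T -> ctr[2]=2
Ev 5: PC=4 idx=1 pred=N actual=T -> ctr[1]=1
Ev 6: PC=4 idx=1 pred=N actual=T -> ctr[1]=2
Ev 7: PC=2 idx=2 pred=T actual=T -> ctr[2]=3
Ev 8: PC=2 idx=2 pred=T actual=T -> ctr[2]=3
Ev 9: PC=2 idx=2 pred=T actual=N -> ctr[2]=2
Ev 10: PC=4 idx=1 pred=T actual=N -> ctr[1]=1
Ev 11: PC=2 idx=2 pred=T actual=T -> ctr[2]=3
Ev 12: PC=4 idx=1 pred=N actual=T -> ctr[1]=2
Ev 13: PC=2 idx=2 pred=T actual=N -> ctr[2]=2
Ev 14: PC=2 idx=2 pred=T actual=N -> ctr[2]=1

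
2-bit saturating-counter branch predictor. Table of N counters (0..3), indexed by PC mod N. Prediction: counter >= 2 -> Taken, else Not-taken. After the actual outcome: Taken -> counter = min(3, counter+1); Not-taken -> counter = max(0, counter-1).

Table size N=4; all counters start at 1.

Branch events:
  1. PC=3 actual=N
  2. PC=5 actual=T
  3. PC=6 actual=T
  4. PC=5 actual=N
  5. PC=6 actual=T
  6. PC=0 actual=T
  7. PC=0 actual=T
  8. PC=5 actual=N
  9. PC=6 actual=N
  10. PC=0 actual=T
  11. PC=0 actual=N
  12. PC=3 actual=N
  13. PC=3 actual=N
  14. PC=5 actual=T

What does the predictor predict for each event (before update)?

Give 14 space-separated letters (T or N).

Ev 1: PC=3 idx=3 pred=N actual=N -> ctr[3]=0
Ev 2: PC=5 idx=1 pred=N actual=T -> ctr[1]=2
Ev 3: PC=6 idx=2 pred=N actual=T -> ctr[2]=2
Ev 4: PC=5 idx=1 pred=T actual=N -> ctr[1]=1
Ev 5: PC=6 idx=2 pred=T actual=T -> ctr[2]=3
Ev 6: PC=0 idx=0 pred=N actual=T -> ctr[0]=2
Ev 7: PC=0 idx=0 pred=T actual=T -> ctr[0]=3
Ev 8: PC=5 idx=1 pred=N actual=N -> ctr[1]=0
Ev 9: PC=6 idx=2 pred=T actual=N -> ctr[2]=2
Ev 10: PC=0 idx=0 pred=T actual=T -> ctr[0]=3
Ev 11: PC=0 idx=0 pred=T actual=N -> ctr[0]=2
Ev 12: PC=3 idx=3 pred=N actual=N -> ctr[3]=0
Ev 13: PC=3 idx=3 pred=N actual=N -> ctr[3]=0
Ev 14: PC=5 idx=1 pred=N actual=T -> ctr[1]=1

Answer: N N N T T N T N T T T N N N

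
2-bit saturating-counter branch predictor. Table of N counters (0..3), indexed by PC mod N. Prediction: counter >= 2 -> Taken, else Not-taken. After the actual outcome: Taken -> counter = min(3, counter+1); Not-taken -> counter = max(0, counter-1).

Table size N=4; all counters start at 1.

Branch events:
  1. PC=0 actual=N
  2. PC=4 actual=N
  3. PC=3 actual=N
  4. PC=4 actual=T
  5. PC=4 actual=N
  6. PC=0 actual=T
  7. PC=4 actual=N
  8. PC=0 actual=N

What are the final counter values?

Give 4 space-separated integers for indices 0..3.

Answer: 0 1 1 0

Derivation:
Ev 1: PC=0 idx=0 pred=N actual=N -> ctr[0]=0
Ev 2: PC=4 idx=0 pred=N actual=N -> ctr[0]=0
Ev 3: PC=3 idx=3 pred=N actual=N -> ctr[3]=0
Ev 4: PC=4 idx=0 pred=N actual=T -> ctr[0]=1
Ev 5: PC=4 idx=0 pred=N actual=N -> ctr[0]=0
Ev 6: PC=0 idx=0 pred=N actual=T -> ctr[0]=1
Ev 7: PC=4 idx=0 pred=N actual=N -> ctr[0]=0
Ev 8: PC=0 idx=0 pred=N actual=N -> ctr[0]=0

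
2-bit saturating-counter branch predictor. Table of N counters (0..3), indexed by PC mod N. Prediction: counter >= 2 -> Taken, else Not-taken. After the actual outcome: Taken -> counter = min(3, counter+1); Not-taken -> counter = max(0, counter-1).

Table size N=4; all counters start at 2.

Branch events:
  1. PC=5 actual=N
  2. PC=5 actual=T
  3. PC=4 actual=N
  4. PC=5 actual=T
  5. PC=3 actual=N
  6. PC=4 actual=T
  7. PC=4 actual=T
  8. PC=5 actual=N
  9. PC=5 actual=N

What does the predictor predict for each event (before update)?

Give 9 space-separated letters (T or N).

Ev 1: PC=5 idx=1 pred=T actual=N -> ctr[1]=1
Ev 2: PC=5 idx=1 pred=N actual=T -> ctr[1]=2
Ev 3: PC=4 idx=0 pred=T actual=N -> ctr[0]=1
Ev 4: PC=5 idx=1 pred=T actual=T -> ctr[1]=3
Ev 5: PC=3 idx=3 pred=T actual=N -> ctr[3]=1
Ev 6: PC=4 idx=0 pred=N actual=T -> ctr[0]=2
Ev 7: PC=4 idx=0 pred=T actual=T -> ctr[0]=3
Ev 8: PC=5 idx=1 pred=T actual=N -> ctr[1]=2
Ev 9: PC=5 idx=1 pred=T actual=N -> ctr[1]=1

Answer: T N T T T N T T T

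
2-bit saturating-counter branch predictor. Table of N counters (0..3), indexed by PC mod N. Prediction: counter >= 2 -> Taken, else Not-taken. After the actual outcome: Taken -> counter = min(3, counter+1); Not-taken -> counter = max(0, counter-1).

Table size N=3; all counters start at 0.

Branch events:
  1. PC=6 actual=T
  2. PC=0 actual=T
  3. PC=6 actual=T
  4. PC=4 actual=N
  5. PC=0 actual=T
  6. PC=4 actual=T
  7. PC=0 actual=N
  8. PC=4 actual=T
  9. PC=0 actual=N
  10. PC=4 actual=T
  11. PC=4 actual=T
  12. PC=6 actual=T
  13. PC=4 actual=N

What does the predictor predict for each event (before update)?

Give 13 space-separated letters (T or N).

Ev 1: PC=6 idx=0 pred=N actual=T -> ctr[0]=1
Ev 2: PC=0 idx=0 pred=N actual=T -> ctr[0]=2
Ev 3: PC=6 idx=0 pred=T actual=T -> ctr[0]=3
Ev 4: PC=4 idx=1 pred=N actual=N -> ctr[1]=0
Ev 5: PC=0 idx=0 pred=T actual=T -> ctr[0]=3
Ev 6: PC=4 idx=1 pred=N actual=T -> ctr[1]=1
Ev 7: PC=0 idx=0 pred=T actual=N -> ctr[0]=2
Ev 8: PC=4 idx=1 pred=N actual=T -> ctr[1]=2
Ev 9: PC=0 idx=0 pred=T actual=N -> ctr[0]=1
Ev 10: PC=4 idx=1 pred=T actual=T -> ctr[1]=3
Ev 11: PC=4 idx=1 pred=T actual=T -> ctr[1]=3
Ev 12: PC=6 idx=0 pred=N actual=T -> ctr[0]=2
Ev 13: PC=4 idx=1 pred=T actual=N -> ctr[1]=2

Answer: N N T N T N T N T T T N T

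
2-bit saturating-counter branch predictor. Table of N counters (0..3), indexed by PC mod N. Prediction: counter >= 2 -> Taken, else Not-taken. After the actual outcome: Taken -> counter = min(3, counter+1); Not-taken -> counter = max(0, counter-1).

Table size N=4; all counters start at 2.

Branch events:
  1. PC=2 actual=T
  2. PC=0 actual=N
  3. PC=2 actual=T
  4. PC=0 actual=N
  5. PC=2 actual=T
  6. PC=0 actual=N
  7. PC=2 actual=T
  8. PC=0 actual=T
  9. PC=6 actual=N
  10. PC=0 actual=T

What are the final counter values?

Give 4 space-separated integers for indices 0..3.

Answer: 2 2 2 2

Derivation:
Ev 1: PC=2 idx=2 pred=T actual=T -> ctr[2]=3
Ev 2: PC=0 idx=0 pred=T actual=N -> ctr[0]=1
Ev 3: PC=2 idx=2 pred=T actual=T -> ctr[2]=3
Ev 4: PC=0 idx=0 pred=N actual=N -> ctr[0]=0
Ev 5: PC=2 idx=2 pred=T actual=T -> ctr[2]=3
Ev 6: PC=0 idx=0 pred=N actual=N -> ctr[0]=0
Ev 7: PC=2 idx=2 pred=T actual=T -> ctr[2]=3
Ev 8: PC=0 idx=0 pred=N actual=T -> ctr[0]=1
Ev 9: PC=6 idx=2 pred=T actual=N -> ctr[2]=2
Ev 10: PC=0 idx=0 pred=N actual=T -> ctr[0]=2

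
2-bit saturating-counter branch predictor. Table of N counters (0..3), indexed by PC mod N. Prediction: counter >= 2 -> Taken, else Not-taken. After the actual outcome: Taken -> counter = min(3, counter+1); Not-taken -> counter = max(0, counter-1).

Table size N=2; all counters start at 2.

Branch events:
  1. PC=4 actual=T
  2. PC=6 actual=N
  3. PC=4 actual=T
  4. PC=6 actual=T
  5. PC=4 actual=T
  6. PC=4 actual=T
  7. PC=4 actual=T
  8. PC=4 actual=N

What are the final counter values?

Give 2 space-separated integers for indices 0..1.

Answer: 2 2

Derivation:
Ev 1: PC=4 idx=0 pred=T actual=T -> ctr[0]=3
Ev 2: PC=6 idx=0 pred=T actual=N -> ctr[0]=2
Ev 3: PC=4 idx=0 pred=T actual=T -> ctr[0]=3
Ev 4: PC=6 idx=0 pred=T actual=T -> ctr[0]=3
Ev 5: PC=4 idx=0 pred=T actual=T -> ctr[0]=3
Ev 6: PC=4 idx=0 pred=T actual=T -> ctr[0]=3
Ev 7: PC=4 idx=0 pred=T actual=T -> ctr[0]=3
Ev 8: PC=4 idx=0 pred=T actual=N -> ctr[0]=2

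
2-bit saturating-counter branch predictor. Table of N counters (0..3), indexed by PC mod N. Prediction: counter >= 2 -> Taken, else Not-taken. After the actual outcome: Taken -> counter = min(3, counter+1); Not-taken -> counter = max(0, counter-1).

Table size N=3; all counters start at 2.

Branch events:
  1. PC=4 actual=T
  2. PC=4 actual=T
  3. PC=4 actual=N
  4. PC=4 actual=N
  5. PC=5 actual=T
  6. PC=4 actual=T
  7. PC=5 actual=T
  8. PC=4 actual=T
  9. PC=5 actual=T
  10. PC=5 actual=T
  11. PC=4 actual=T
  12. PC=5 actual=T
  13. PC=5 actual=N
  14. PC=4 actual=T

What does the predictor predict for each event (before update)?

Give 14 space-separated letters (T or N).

Answer: T T T T T N T T T T T T T T

Derivation:
Ev 1: PC=4 idx=1 pred=T actual=T -> ctr[1]=3
Ev 2: PC=4 idx=1 pred=T actual=T -> ctr[1]=3
Ev 3: PC=4 idx=1 pred=T actual=N -> ctr[1]=2
Ev 4: PC=4 idx=1 pred=T actual=N -> ctr[1]=1
Ev 5: PC=5 idx=2 pred=T actual=T -> ctr[2]=3
Ev 6: PC=4 idx=1 pred=N actual=T -> ctr[1]=2
Ev 7: PC=5 idx=2 pred=T actual=T -> ctr[2]=3
Ev 8: PC=4 idx=1 pred=T actual=T -> ctr[1]=3
Ev 9: PC=5 idx=2 pred=T actual=T -> ctr[2]=3
Ev 10: PC=5 idx=2 pred=T actual=T -> ctr[2]=3
Ev 11: PC=4 idx=1 pred=T actual=T -> ctr[1]=3
Ev 12: PC=5 idx=2 pred=T actual=T -> ctr[2]=3
Ev 13: PC=5 idx=2 pred=T actual=N -> ctr[2]=2
Ev 14: PC=4 idx=1 pred=T actual=T -> ctr[1]=3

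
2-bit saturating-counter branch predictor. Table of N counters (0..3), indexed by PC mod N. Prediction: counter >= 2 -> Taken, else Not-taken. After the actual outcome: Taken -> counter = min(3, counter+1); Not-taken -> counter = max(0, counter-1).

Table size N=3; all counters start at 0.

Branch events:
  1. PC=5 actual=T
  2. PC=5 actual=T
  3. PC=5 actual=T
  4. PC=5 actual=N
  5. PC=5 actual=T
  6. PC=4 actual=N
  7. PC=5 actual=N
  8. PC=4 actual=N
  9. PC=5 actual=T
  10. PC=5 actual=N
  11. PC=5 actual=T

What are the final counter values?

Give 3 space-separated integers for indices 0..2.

Ev 1: PC=5 idx=2 pred=N actual=T -> ctr[2]=1
Ev 2: PC=5 idx=2 pred=N actual=T -> ctr[2]=2
Ev 3: PC=5 idx=2 pred=T actual=T -> ctr[2]=3
Ev 4: PC=5 idx=2 pred=T actual=N -> ctr[2]=2
Ev 5: PC=5 idx=2 pred=T actual=T -> ctr[2]=3
Ev 6: PC=4 idx=1 pred=N actual=N -> ctr[1]=0
Ev 7: PC=5 idx=2 pred=T actual=N -> ctr[2]=2
Ev 8: PC=4 idx=1 pred=N actual=N -> ctr[1]=0
Ev 9: PC=5 idx=2 pred=T actual=T -> ctr[2]=3
Ev 10: PC=5 idx=2 pred=T actual=N -> ctr[2]=2
Ev 11: PC=5 idx=2 pred=T actual=T -> ctr[2]=3

Answer: 0 0 3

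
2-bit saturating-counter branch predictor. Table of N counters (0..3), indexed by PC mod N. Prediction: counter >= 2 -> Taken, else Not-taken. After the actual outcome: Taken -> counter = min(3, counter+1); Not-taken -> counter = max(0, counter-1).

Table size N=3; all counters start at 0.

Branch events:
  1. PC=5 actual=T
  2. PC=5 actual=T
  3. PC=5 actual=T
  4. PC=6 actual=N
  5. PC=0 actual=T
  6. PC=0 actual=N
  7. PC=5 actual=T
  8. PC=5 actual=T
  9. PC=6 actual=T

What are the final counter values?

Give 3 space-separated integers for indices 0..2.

Answer: 1 0 3

Derivation:
Ev 1: PC=5 idx=2 pred=N actual=T -> ctr[2]=1
Ev 2: PC=5 idx=2 pred=N actual=T -> ctr[2]=2
Ev 3: PC=5 idx=2 pred=T actual=T -> ctr[2]=3
Ev 4: PC=6 idx=0 pred=N actual=N -> ctr[0]=0
Ev 5: PC=0 idx=0 pred=N actual=T -> ctr[0]=1
Ev 6: PC=0 idx=0 pred=N actual=N -> ctr[0]=0
Ev 7: PC=5 idx=2 pred=T actual=T -> ctr[2]=3
Ev 8: PC=5 idx=2 pred=T actual=T -> ctr[2]=3
Ev 9: PC=6 idx=0 pred=N actual=T -> ctr[0]=1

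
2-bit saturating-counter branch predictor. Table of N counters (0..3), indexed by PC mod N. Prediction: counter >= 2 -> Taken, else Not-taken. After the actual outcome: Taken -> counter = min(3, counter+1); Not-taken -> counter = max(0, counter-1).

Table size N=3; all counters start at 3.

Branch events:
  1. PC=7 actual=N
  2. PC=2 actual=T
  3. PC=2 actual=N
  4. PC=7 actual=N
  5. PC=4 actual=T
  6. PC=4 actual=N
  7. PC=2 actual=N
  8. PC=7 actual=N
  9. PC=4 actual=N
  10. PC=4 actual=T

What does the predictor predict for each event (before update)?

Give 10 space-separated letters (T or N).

Ev 1: PC=7 idx=1 pred=T actual=N -> ctr[1]=2
Ev 2: PC=2 idx=2 pred=T actual=T -> ctr[2]=3
Ev 3: PC=2 idx=2 pred=T actual=N -> ctr[2]=2
Ev 4: PC=7 idx=1 pred=T actual=N -> ctr[1]=1
Ev 5: PC=4 idx=1 pred=N actual=T -> ctr[1]=2
Ev 6: PC=4 idx=1 pred=T actual=N -> ctr[1]=1
Ev 7: PC=2 idx=2 pred=T actual=N -> ctr[2]=1
Ev 8: PC=7 idx=1 pred=N actual=N -> ctr[1]=0
Ev 9: PC=4 idx=1 pred=N actual=N -> ctr[1]=0
Ev 10: PC=4 idx=1 pred=N actual=T -> ctr[1]=1

Answer: T T T T N T T N N N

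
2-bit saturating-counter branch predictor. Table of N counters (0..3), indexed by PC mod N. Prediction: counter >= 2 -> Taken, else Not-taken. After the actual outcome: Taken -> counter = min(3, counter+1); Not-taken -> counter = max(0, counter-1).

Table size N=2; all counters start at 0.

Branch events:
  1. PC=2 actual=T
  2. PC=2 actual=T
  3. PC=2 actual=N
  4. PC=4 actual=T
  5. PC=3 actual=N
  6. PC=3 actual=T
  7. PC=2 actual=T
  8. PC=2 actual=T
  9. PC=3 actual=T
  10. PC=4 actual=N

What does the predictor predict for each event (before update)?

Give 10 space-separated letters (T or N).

Answer: N N T N N N T T N T

Derivation:
Ev 1: PC=2 idx=0 pred=N actual=T -> ctr[0]=1
Ev 2: PC=2 idx=0 pred=N actual=T -> ctr[0]=2
Ev 3: PC=2 idx=0 pred=T actual=N -> ctr[0]=1
Ev 4: PC=4 idx=0 pred=N actual=T -> ctr[0]=2
Ev 5: PC=3 idx=1 pred=N actual=N -> ctr[1]=0
Ev 6: PC=3 idx=1 pred=N actual=T -> ctr[1]=1
Ev 7: PC=2 idx=0 pred=T actual=T -> ctr[0]=3
Ev 8: PC=2 idx=0 pred=T actual=T -> ctr[0]=3
Ev 9: PC=3 idx=1 pred=N actual=T -> ctr[1]=2
Ev 10: PC=4 idx=0 pred=T actual=N -> ctr[0]=2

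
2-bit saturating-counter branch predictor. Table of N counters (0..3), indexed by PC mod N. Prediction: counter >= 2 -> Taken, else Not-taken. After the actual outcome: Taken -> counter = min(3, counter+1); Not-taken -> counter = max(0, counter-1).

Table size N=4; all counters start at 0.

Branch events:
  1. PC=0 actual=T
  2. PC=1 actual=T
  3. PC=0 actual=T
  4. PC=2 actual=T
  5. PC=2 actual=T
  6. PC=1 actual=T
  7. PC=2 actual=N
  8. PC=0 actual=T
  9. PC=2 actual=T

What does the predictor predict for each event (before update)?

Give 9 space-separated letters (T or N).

Answer: N N N N N N T T N

Derivation:
Ev 1: PC=0 idx=0 pred=N actual=T -> ctr[0]=1
Ev 2: PC=1 idx=1 pred=N actual=T -> ctr[1]=1
Ev 3: PC=0 idx=0 pred=N actual=T -> ctr[0]=2
Ev 4: PC=2 idx=2 pred=N actual=T -> ctr[2]=1
Ev 5: PC=2 idx=2 pred=N actual=T -> ctr[2]=2
Ev 6: PC=1 idx=1 pred=N actual=T -> ctr[1]=2
Ev 7: PC=2 idx=2 pred=T actual=N -> ctr[2]=1
Ev 8: PC=0 idx=0 pred=T actual=T -> ctr[0]=3
Ev 9: PC=2 idx=2 pred=N actual=T -> ctr[2]=2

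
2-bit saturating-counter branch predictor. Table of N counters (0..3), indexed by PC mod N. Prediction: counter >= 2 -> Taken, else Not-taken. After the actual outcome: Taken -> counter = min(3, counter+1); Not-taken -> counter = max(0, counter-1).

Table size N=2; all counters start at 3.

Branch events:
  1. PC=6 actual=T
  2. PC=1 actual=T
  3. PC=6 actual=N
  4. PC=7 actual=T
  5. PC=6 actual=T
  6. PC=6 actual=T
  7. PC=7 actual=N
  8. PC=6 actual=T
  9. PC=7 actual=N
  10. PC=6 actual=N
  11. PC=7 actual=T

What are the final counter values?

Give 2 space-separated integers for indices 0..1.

Ev 1: PC=6 idx=0 pred=T actual=T -> ctr[0]=3
Ev 2: PC=1 idx=1 pred=T actual=T -> ctr[1]=3
Ev 3: PC=6 idx=0 pred=T actual=N -> ctr[0]=2
Ev 4: PC=7 idx=1 pred=T actual=T -> ctr[1]=3
Ev 5: PC=6 idx=0 pred=T actual=T -> ctr[0]=3
Ev 6: PC=6 idx=0 pred=T actual=T -> ctr[0]=3
Ev 7: PC=7 idx=1 pred=T actual=N -> ctr[1]=2
Ev 8: PC=6 idx=0 pred=T actual=T -> ctr[0]=3
Ev 9: PC=7 idx=1 pred=T actual=N -> ctr[1]=1
Ev 10: PC=6 idx=0 pred=T actual=N -> ctr[0]=2
Ev 11: PC=7 idx=1 pred=N actual=T -> ctr[1]=2

Answer: 2 2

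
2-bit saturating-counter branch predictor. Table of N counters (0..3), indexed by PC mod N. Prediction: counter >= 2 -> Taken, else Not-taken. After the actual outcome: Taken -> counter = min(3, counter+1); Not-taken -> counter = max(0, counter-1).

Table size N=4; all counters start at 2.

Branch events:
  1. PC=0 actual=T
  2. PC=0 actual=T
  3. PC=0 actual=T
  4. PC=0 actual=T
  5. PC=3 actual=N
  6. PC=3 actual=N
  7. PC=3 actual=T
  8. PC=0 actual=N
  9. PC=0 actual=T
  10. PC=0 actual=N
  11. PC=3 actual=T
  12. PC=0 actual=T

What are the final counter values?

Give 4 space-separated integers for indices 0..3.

Answer: 3 2 2 2

Derivation:
Ev 1: PC=0 idx=0 pred=T actual=T -> ctr[0]=3
Ev 2: PC=0 idx=0 pred=T actual=T -> ctr[0]=3
Ev 3: PC=0 idx=0 pred=T actual=T -> ctr[0]=3
Ev 4: PC=0 idx=0 pred=T actual=T -> ctr[0]=3
Ev 5: PC=3 idx=3 pred=T actual=N -> ctr[3]=1
Ev 6: PC=3 idx=3 pred=N actual=N -> ctr[3]=0
Ev 7: PC=3 idx=3 pred=N actual=T -> ctr[3]=1
Ev 8: PC=0 idx=0 pred=T actual=N -> ctr[0]=2
Ev 9: PC=0 idx=0 pred=T actual=T -> ctr[0]=3
Ev 10: PC=0 idx=0 pred=T actual=N -> ctr[0]=2
Ev 11: PC=3 idx=3 pred=N actual=T -> ctr[3]=2
Ev 12: PC=0 idx=0 pred=T actual=T -> ctr[0]=3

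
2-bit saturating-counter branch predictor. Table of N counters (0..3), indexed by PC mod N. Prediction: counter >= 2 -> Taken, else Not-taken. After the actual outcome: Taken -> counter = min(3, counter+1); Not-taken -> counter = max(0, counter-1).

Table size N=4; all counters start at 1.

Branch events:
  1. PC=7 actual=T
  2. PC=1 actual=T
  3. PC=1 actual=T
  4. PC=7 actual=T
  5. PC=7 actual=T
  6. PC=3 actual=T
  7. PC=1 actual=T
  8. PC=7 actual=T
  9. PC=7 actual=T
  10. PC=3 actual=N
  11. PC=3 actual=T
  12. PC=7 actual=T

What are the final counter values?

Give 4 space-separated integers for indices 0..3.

Ev 1: PC=7 idx=3 pred=N actual=T -> ctr[3]=2
Ev 2: PC=1 idx=1 pred=N actual=T -> ctr[1]=2
Ev 3: PC=1 idx=1 pred=T actual=T -> ctr[1]=3
Ev 4: PC=7 idx=3 pred=T actual=T -> ctr[3]=3
Ev 5: PC=7 idx=3 pred=T actual=T -> ctr[3]=3
Ev 6: PC=3 idx=3 pred=T actual=T -> ctr[3]=3
Ev 7: PC=1 idx=1 pred=T actual=T -> ctr[1]=3
Ev 8: PC=7 idx=3 pred=T actual=T -> ctr[3]=3
Ev 9: PC=7 idx=3 pred=T actual=T -> ctr[3]=3
Ev 10: PC=3 idx=3 pred=T actual=N -> ctr[3]=2
Ev 11: PC=3 idx=3 pred=T actual=T -> ctr[3]=3
Ev 12: PC=7 idx=3 pred=T actual=T -> ctr[3]=3

Answer: 1 3 1 3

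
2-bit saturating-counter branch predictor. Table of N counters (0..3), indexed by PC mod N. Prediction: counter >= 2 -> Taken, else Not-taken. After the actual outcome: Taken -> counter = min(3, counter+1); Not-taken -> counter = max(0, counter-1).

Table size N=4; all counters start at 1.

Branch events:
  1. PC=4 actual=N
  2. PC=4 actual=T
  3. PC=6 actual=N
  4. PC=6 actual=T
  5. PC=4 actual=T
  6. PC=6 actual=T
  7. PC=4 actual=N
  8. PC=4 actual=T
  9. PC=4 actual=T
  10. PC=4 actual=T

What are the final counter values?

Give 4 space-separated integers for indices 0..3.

Answer: 3 1 2 1

Derivation:
Ev 1: PC=4 idx=0 pred=N actual=N -> ctr[0]=0
Ev 2: PC=4 idx=0 pred=N actual=T -> ctr[0]=1
Ev 3: PC=6 idx=2 pred=N actual=N -> ctr[2]=0
Ev 4: PC=6 idx=2 pred=N actual=T -> ctr[2]=1
Ev 5: PC=4 idx=0 pred=N actual=T -> ctr[0]=2
Ev 6: PC=6 idx=2 pred=N actual=T -> ctr[2]=2
Ev 7: PC=4 idx=0 pred=T actual=N -> ctr[0]=1
Ev 8: PC=4 idx=0 pred=N actual=T -> ctr[0]=2
Ev 9: PC=4 idx=0 pred=T actual=T -> ctr[0]=3
Ev 10: PC=4 idx=0 pred=T actual=T -> ctr[0]=3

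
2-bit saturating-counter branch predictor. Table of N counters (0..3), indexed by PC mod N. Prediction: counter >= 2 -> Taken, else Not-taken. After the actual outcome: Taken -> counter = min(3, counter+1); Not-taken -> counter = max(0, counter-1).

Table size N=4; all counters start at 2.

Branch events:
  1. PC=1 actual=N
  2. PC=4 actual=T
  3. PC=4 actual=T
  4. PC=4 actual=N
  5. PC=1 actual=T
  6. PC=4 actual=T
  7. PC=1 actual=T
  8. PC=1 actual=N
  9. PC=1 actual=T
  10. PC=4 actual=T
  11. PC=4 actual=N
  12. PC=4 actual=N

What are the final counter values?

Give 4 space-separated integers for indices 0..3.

Answer: 1 3 2 2

Derivation:
Ev 1: PC=1 idx=1 pred=T actual=N -> ctr[1]=1
Ev 2: PC=4 idx=0 pred=T actual=T -> ctr[0]=3
Ev 3: PC=4 idx=0 pred=T actual=T -> ctr[0]=3
Ev 4: PC=4 idx=0 pred=T actual=N -> ctr[0]=2
Ev 5: PC=1 idx=1 pred=N actual=T -> ctr[1]=2
Ev 6: PC=4 idx=0 pred=T actual=T -> ctr[0]=3
Ev 7: PC=1 idx=1 pred=T actual=T -> ctr[1]=3
Ev 8: PC=1 idx=1 pred=T actual=N -> ctr[1]=2
Ev 9: PC=1 idx=1 pred=T actual=T -> ctr[1]=3
Ev 10: PC=4 idx=0 pred=T actual=T -> ctr[0]=3
Ev 11: PC=4 idx=0 pred=T actual=N -> ctr[0]=2
Ev 12: PC=4 idx=0 pred=T actual=N -> ctr[0]=1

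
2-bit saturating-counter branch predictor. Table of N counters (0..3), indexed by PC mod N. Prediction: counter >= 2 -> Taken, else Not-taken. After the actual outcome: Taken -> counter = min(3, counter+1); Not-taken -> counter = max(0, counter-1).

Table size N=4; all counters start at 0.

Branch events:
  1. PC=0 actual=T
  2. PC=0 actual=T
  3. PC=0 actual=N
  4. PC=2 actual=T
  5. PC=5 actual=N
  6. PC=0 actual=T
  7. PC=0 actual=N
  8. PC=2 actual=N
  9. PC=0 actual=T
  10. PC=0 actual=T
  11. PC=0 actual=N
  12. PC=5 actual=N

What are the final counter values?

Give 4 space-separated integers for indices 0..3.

Ev 1: PC=0 idx=0 pred=N actual=T -> ctr[0]=1
Ev 2: PC=0 idx=0 pred=N actual=T -> ctr[0]=2
Ev 3: PC=0 idx=0 pred=T actual=N -> ctr[0]=1
Ev 4: PC=2 idx=2 pred=N actual=T -> ctr[2]=1
Ev 5: PC=5 idx=1 pred=N actual=N -> ctr[1]=0
Ev 6: PC=0 idx=0 pred=N actual=T -> ctr[0]=2
Ev 7: PC=0 idx=0 pred=T actual=N -> ctr[0]=1
Ev 8: PC=2 idx=2 pred=N actual=N -> ctr[2]=0
Ev 9: PC=0 idx=0 pred=N actual=T -> ctr[0]=2
Ev 10: PC=0 idx=0 pred=T actual=T -> ctr[0]=3
Ev 11: PC=0 idx=0 pred=T actual=N -> ctr[0]=2
Ev 12: PC=5 idx=1 pred=N actual=N -> ctr[1]=0

Answer: 2 0 0 0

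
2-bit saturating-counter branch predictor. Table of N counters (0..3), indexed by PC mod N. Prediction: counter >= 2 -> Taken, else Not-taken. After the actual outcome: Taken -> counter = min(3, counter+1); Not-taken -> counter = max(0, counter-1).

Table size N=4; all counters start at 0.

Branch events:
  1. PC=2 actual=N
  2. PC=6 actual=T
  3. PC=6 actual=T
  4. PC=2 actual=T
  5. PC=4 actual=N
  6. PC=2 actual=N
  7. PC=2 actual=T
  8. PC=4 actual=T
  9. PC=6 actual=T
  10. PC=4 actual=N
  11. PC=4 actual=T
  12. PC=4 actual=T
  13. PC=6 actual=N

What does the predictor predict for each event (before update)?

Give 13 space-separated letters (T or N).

Ev 1: PC=2 idx=2 pred=N actual=N -> ctr[2]=0
Ev 2: PC=6 idx=2 pred=N actual=T -> ctr[2]=1
Ev 3: PC=6 idx=2 pred=N actual=T -> ctr[2]=2
Ev 4: PC=2 idx=2 pred=T actual=T -> ctr[2]=3
Ev 5: PC=4 idx=0 pred=N actual=N -> ctr[0]=0
Ev 6: PC=2 idx=2 pred=T actual=N -> ctr[2]=2
Ev 7: PC=2 idx=2 pred=T actual=T -> ctr[2]=3
Ev 8: PC=4 idx=0 pred=N actual=T -> ctr[0]=1
Ev 9: PC=6 idx=2 pred=T actual=T -> ctr[2]=3
Ev 10: PC=4 idx=0 pred=N actual=N -> ctr[0]=0
Ev 11: PC=4 idx=0 pred=N actual=T -> ctr[0]=1
Ev 12: PC=4 idx=0 pred=N actual=T -> ctr[0]=2
Ev 13: PC=6 idx=2 pred=T actual=N -> ctr[2]=2

Answer: N N N T N T T N T N N N T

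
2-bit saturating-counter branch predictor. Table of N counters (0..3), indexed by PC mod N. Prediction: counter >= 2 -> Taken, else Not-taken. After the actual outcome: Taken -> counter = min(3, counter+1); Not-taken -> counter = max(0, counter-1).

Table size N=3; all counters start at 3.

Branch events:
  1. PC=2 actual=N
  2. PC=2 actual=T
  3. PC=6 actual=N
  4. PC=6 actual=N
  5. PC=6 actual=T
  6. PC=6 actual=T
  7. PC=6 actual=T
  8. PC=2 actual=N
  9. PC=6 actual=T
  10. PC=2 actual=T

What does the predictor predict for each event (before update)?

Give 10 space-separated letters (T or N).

Answer: T T T T N T T T T T

Derivation:
Ev 1: PC=2 idx=2 pred=T actual=N -> ctr[2]=2
Ev 2: PC=2 idx=2 pred=T actual=T -> ctr[2]=3
Ev 3: PC=6 idx=0 pred=T actual=N -> ctr[0]=2
Ev 4: PC=6 idx=0 pred=T actual=N -> ctr[0]=1
Ev 5: PC=6 idx=0 pred=N actual=T -> ctr[0]=2
Ev 6: PC=6 idx=0 pred=T actual=T -> ctr[0]=3
Ev 7: PC=6 idx=0 pred=T actual=T -> ctr[0]=3
Ev 8: PC=2 idx=2 pred=T actual=N -> ctr[2]=2
Ev 9: PC=6 idx=0 pred=T actual=T -> ctr[0]=3
Ev 10: PC=2 idx=2 pred=T actual=T -> ctr[2]=3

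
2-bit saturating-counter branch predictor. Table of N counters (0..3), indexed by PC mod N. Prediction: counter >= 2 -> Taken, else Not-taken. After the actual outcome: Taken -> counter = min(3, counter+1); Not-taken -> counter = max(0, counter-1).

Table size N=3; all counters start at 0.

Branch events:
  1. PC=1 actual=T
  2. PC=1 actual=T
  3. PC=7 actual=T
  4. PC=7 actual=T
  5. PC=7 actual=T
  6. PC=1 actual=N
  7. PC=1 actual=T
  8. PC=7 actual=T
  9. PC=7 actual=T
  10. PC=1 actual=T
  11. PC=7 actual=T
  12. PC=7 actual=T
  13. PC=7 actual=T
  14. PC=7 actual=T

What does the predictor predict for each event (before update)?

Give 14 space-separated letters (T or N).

Ev 1: PC=1 idx=1 pred=N actual=T -> ctr[1]=1
Ev 2: PC=1 idx=1 pred=N actual=T -> ctr[1]=2
Ev 3: PC=7 idx=1 pred=T actual=T -> ctr[1]=3
Ev 4: PC=7 idx=1 pred=T actual=T -> ctr[1]=3
Ev 5: PC=7 idx=1 pred=T actual=T -> ctr[1]=3
Ev 6: PC=1 idx=1 pred=T actual=N -> ctr[1]=2
Ev 7: PC=1 idx=1 pred=T actual=T -> ctr[1]=3
Ev 8: PC=7 idx=1 pred=T actual=T -> ctr[1]=3
Ev 9: PC=7 idx=1 pred=T actual=T -> ctr[1]=3
Ev 10: PC=1 idx=1 pred=T actual=T -> ctr[1]=3
Ev 11: PC=7 idx=1 pred=T actual=T -> ctr[1]=3
Ev 12: PC=7 idx=1 pred=T actual=T -> ctr[1]=3
Ev 13: PC=7 idx=1 pred=T actual=T -> ctr[1]=3
Ev 14: PC=7 idx=1 pred=T actual=T -> ctr[1]=3

Answer: N N T T T T T T T T T T T T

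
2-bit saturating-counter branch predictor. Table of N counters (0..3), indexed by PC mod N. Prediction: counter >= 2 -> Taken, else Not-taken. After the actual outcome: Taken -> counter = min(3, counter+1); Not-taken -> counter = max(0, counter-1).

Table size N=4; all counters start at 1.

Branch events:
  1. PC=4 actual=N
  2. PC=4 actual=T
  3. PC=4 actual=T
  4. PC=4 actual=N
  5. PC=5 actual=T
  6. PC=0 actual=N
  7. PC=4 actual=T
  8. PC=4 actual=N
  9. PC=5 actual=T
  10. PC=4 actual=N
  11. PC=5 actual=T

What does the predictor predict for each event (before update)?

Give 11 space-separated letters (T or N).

Answer: N N N T N N N N T N T

Derivation:
Ev 1: PC=4 idx=0 pred=N actual=N -> ctr[0]=0
Ev 2: PC=4 idx=0 pred=N actual=T -> ctr[0]=1
Ev 3: PC=4 idx=0 pred=N actual=T -> ctr[0]=2
Ev 4: PC=4 idx=0 pred=T actual=N -> ctr[0]=1
Ev 5: PC=5 idx=1 pred=N actual=T -> ctr[1]=2
Ev 6: PC=0 idx=0 pred=N actual=N -> ctr[0]=0
Ev 7: PC=4 idx=0 pred=N actual=T -> ctr[0]=1
Ev 8: PC=4 idx=0 pred=N actual=N -> ctr[0]=0
Ev 9: PC=5 idx=1 pred=T actual=T -> ctr[1]=3
Ev 10: PC=4 idx=0 pred=N actual=N -> ctr[0]=0
Ev 11: PC=5 idx=1 pred=T actual=T -> ctr[1]=3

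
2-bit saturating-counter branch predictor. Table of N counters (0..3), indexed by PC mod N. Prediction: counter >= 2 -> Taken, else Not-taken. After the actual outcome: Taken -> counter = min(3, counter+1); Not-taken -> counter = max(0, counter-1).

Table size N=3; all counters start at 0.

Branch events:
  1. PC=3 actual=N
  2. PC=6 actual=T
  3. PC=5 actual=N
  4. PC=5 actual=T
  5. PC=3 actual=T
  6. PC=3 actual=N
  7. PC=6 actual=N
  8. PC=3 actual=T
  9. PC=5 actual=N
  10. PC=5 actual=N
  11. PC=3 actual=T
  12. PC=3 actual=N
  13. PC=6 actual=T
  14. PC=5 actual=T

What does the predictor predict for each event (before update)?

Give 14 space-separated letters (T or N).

Answer: N N N N N T N N N N N T N N

Derivation:
Ev 1: PC=3 idx=0 pred=N actual=N -> ctr[0]=0
Ev 2: PC=6 idx=0 pred=N actual=T -> ctr[0]=1
Ev 3: PC=5 idx=2 pred=N actual=N -> ctr[2]=0
Ev 4: PC=5 idx=2 pred=N actual=T -> ctr[2]=1
Ev 5: PC=3 idx=0 pred=N actual=T -> ctr[0]=2
Ev 6: PC=3 idx=0 pred=T actual=N -> ctr[0]=1
Ev 7: PC=6 idx=0 pred=N actual=N -> ctr[0]=0
Ev 8: PC=3 idx=0 pred=N actual=T -> ctr[0]=1
Ev 9: PC=5 idx=2 pred=N actual=N -> ctr[2]=0
Ev 10: PC=5 idx=2 pred=N actual=N -> ctr[2]=0
Ev 11: PC=3 idx=0 pred=N actual=T -> ctr[0]=2
Ev 12: PC=3 idx=0 pred=T actual=N -> ctr[0]=1
Ev 13: PC=6 idx=0 pred=N actual=T -> ctr[0]=2
Ev 14: PC=5 idx=2 pred=N actual=T -> ctr[2]=1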